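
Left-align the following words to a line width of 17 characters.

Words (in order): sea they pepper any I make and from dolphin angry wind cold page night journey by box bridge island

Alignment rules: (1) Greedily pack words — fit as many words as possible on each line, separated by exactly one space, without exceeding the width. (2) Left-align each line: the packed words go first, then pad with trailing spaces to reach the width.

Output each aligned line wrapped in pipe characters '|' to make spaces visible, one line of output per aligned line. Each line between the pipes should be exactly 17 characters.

Answer: |sea they pepper  |
|any I make and   |
|from dolphin     |
|angry wind cold  |
|page night       |
|journey by box   |
|bridge island    |

Derivation:
Line 1: ['sea', 'they', 'pepper'] (min_width=15, slack=2)
Line 2: ['any', 'I', 'make', 'and'] (min_width=14, slack=3)
Line 3: ['from', 'dolphin'] (min_width=12, slack=5)
Line 4: ['angry', 'wind', 'cold'] (min_width=15, slack=2)
Line 5: ['page', 'night'] (min_width=10, slack=7)
Line 6: ['journey', 'by', 'box'] (min_width=14, slack=3)
Line 7: ['bridge', 'island'] (min_width=13, slack=4)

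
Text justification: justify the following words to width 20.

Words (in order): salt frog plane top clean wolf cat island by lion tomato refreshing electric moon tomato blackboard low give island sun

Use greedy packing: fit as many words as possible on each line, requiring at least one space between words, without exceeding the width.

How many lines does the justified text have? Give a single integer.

Answer: 7

Derivation:
Line 1: ['salt', 'frog', 'plane', 'top'] (min_width=19, slack=1)
Line 2: ['clean', 'wolf', 'cat'] (min_width=14, slack=6)
Line 3: ['island', 'by', 'lion'] (min_width=14, slack=6)
Line 4: ['tomato', 'refreshing'] (min_width=17, slack=3)
Line 5: ['electric', 'moon', 'tomato'] (min_width=20, slack=0)
Line 6: ['blackboard', 'low', 'give'] (min_width=19, slack=1)
Line 7: ['island', 'sun'] (min_width=10, slack=10)
Total lines: 7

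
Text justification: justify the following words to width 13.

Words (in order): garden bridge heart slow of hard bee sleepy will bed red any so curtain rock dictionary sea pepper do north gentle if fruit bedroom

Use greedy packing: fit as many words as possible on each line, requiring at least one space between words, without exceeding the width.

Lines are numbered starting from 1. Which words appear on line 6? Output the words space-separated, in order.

Line 1: ['garden', 'bridge'] (min_width=13, slack=0)
Line 2: ['heart', 'slow', 'of'] (min_width=13, slack=0)
Line 3: ['hard', 'bee'] (min_width=8, slack=5)
Line 4: ['sleepy', 'will'] (min_width=11, slack=2)
Line 5: ['bed', 'red', 'any'] (min_width=11, slack=2)
Line 6: ['so', 'curtain'] (min_width=10, slack=3)
Line 7: ['rock'] (min_width=4, slack=9)
Line 8: ['dictionary'] (min_width=10, slack=3)
Line 9: ['sea', 'pepper', 'do'] (min_width=13, slack=0)
Line 10: ['north', 'gentle'] (min_width=12, slack=1)
Line 11: ['if', 'fruit'] (min_width=8, slack=5)
Line 12: ['bedroom'] (min_width=7, slack=6)

Answer: so curtain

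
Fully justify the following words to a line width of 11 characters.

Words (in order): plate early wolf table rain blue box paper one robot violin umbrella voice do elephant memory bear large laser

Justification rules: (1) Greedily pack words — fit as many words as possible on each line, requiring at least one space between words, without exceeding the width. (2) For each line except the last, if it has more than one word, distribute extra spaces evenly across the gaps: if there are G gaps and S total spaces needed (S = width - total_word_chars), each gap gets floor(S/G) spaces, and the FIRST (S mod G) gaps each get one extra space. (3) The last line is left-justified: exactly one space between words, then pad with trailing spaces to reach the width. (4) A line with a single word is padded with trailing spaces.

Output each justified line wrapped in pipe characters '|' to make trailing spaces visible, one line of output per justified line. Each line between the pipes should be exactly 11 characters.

Line 1: ['plate', 'early'] (min_width=11, slack=0)
Line 2: ['wolf', 'table'] (min_width=10, slack=1)
Line 3: ['rain', 'blue'] (min_width=9, slack=2)
Line 4: ['box', 'paper'] (min_width=9, slack=2)
Line 5: ['one', 'robot'] (min_width=9, slack=2)
Line 6: ['violin'] (min_width=6, slack=5)
Line 7: ['umbrella'] (min_width=8, slack=3)
Line 8: ['voice', 'do'] (min_width=8, slack=3)
Line 9: ['elephant'] (min_width=8, slack=3)
Line 10: ['memory', 'bear'] (min_width=11, slack=0)
Line 11: ['large', 'laser'] (min_width=11, slack=0)

Answer: |plate early|
|wolf  table|
|rain   blue|
|box   paper|
|one   robot|
|violin     |
|umbrella   |
|voice    do|
|elephant   |
|memory bear|
|large laser|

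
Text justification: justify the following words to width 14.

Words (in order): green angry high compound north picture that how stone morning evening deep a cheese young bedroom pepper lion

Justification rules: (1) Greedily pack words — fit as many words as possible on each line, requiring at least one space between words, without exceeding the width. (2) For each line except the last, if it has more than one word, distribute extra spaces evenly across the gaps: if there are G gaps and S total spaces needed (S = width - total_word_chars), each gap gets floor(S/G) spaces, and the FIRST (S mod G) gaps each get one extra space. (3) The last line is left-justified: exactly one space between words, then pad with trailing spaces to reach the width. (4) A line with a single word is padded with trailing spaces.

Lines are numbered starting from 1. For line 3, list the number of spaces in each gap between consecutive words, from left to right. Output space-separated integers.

Answer: 2

Derivation:
Line 1: ['green', 'angry'] (min_width=11, slack=3)
Line 2: ['high', 'compound'] (min_width=13, slack=1)
Line 3: ['north', 'picture'] (min_width=13, slack=1)
Line 4: ['that', 'how', 'stone'] (min_width=14, slack=0)
Line 5: ['morning'] (min_width=7, slack=7)
Line 6: ['evening', 'deep', 'a'] (min_width=14, slack=0)
Line 7: ['cheese', 'young'] (min_width=12, slack=2)
Line 8: ['bedroom', 'pepper'] (min_width=14, slack=0)
Line 9: ['lion'] (min_width=4, slack=10)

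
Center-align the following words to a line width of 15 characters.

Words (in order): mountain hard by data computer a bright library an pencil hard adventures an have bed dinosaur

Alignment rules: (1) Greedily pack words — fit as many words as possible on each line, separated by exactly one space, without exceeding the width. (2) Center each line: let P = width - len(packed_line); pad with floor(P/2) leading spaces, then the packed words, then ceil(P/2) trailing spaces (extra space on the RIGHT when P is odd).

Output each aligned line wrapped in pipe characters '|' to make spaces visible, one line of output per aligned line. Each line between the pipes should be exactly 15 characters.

Line 1: ['mountain', 'hard'] (min_width=13, slack=2)
Line 2: ['by', 'data'] (min_width=7, slack=8)
Line 3: ['computer', 'a'] (min_width=10, slack=5)
Line 4: ['bright', 'library'] (min_width=14, slack=1)
Line 5: ['an', 'pencil', 'hard'] (min_width=14, slack=1)
Line 6: ['adventures', 'an'] (min_width=13, slack=2)
Line 7: ['have', 'bed'] (min_width=8, slack=7)
Line 8: ['dinosaur'] (min_width=8, slack=7)

Answer: | mountain hard |
|    by data    |
|  computer a   |
|bright library |
|an pencil hard |
| adventures an |
|   have bed    |
|   dinosaur    |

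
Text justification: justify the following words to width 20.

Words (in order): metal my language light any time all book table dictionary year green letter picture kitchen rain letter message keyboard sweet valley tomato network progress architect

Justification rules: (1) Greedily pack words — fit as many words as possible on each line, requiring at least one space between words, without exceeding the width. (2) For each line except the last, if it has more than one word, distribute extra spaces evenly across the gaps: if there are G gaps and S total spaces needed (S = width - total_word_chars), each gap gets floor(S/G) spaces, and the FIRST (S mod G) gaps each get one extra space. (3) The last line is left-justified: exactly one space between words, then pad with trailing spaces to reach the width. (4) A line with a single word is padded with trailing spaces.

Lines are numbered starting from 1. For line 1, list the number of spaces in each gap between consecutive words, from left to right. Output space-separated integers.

Line 1: ['metal', 'my', 'language'] (min_width=17, slack=3)
Line 2: ['light', 'any', 'time', 'all'] (min_width=18, slack=2)
Line 3: ['book', 'table'] (min_width=10, slack=10)
Line 4: ['dictionary', 'year'] (min_width=15, slack=5)
Line 5: ['green', 'letter', 'picture'] (min_width=20, slack=0)
Line 6: ['kitchen', 'rain', 'letter'] (min_width=19, slack=1)
Line 7: ['message', 'keyboard'] (min_width=16, slack=4)
Line 8: ['sweet', 'valley', 'tomato'] (min_width=19, slack=1)
Line 9: ['network', 'progress'] (min_width=16, slack=4)
Line 10: ['architect'] (min_width=9, slack=11)

Answer: 3 2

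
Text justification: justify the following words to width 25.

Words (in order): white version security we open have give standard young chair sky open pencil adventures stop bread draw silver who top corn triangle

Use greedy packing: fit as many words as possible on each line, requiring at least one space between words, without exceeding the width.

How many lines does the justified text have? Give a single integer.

Answer: 6

Derivation:
Line 1: ['white', 'version', 'security', 'we'] (min_width=25, slack=0)
Line 2: ['open', 'have', 'give', 'standard'] (min_width=23, slack=2)
Line 3: ['young', 'chair', 'sky', 'open'] (min_width=20, slack=5)
Line 4: ['pencil', 'adventures', 'stop'] (min_width=22, slack=3)
Line 5: ['bread', 'draw', 'silver', 'who', 'top'] (min_width=25, slack=0)
Line 6: ['corn', 'triangle'] (min_width=13, slack=12)
Total lines: 6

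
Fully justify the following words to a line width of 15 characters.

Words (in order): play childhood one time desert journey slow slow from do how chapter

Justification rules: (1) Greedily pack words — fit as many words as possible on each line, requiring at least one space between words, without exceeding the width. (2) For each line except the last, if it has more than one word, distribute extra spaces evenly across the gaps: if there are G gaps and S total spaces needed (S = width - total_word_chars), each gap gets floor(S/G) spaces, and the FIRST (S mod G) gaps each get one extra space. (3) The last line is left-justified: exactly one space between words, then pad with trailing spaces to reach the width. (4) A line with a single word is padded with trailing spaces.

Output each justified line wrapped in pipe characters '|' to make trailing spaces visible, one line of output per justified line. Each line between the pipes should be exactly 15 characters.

Answer: |play  childhood|
|one time desert|
|journey    slow|
|slow   from  do|
|how chapter    |

Derivation:
Line 1: ['play', 'childhood'] (min_width=14, slack=1)
Line 2: ['one', 'time', 'desert'] (min_width=15, slack=0)
Line 3: ['journey', 'slow'] (min_width=12, slack=3)
Line 4: ['slow', 'from', 'do'] (min_width=12, slack=3)
Line 5: ['how', 'chapter'] (min_width=11, slack=4)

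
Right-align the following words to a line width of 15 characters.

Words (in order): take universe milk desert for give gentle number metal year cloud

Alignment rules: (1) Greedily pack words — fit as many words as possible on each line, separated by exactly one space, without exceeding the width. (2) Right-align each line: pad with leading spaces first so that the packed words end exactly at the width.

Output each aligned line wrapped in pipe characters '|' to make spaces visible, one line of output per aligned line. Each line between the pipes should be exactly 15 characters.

Answer: |  take universe|
|milk desert for|
|    give gentle|
|   number metal|
|     year cloud|

Derivation:
Line 1: ['take', 'universe'] (min_width=13, slack=2)
Line 2: ['milk', 'desert', 'for'] (min_width=15, slack=0)
Line 3: ['give', 'gentle'] (min_width=11, slack=4)
Line 4: ['number', 'metal'] (min_width=12, slack=3)
Line 5: ['year', 'cloud'] (min_width=10, slack=5)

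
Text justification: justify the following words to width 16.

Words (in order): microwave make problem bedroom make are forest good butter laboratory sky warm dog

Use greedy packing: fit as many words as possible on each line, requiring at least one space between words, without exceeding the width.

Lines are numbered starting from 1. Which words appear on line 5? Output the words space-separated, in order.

Answer: laboratory sky

Derivation:
Line 1: ['microwave', 'make'] (min_width=14, slack=2)
Line 2: ['problem', 'bedroom'] (min_width=15, slack=1)
Line 3: ['make', 'are', 'forest'] (min_width=15, slack=1)
Line 4: ['good', 'butter'] (min_width=11, slack=5)
Line 5: ['laboratory', 'sky'] (min_width=14, slack=2)
Line 6: ['warm', 'dog'] (min_width=8, slack=8)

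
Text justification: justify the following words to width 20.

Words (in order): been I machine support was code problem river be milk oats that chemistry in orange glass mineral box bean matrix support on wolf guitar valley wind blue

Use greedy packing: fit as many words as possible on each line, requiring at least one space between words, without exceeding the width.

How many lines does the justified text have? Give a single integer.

Answer: 9

Derivation:
Line 1: ['been', 'I', 'machine'] (min_width=14, slack=6)
Line 2: ['support', 'was', 'code'] (min_width=16, slack=4)
Line 3: ['problem', 'river', 'be'] (min_width=16, slack=4)
Line 4: ['milk', 'oats', 'that'] (min_width=14, slack=6)
Line 5: ['chemistry', 'in', 'orange'] (min_width=19, slack=1)
Line 6: ['glass', 'mineral', 'box'] (min_width=17, slack=3)
Line 7: ['bean', 'matrix', 'support'] (min_width=19, slack=1)
Line 8: ['on', 'wolf', 'guitar'] (min_width=14, slack=6)
Line 9: ['valley', 'wind', 'blue'] (min_width=16, slack=4)
Total lines: 9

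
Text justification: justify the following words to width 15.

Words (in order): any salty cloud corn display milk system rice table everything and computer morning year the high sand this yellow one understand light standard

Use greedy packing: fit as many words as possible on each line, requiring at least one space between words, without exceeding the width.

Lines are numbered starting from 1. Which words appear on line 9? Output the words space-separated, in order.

Answer: this yellow one

Derivation:
Line 1: ['any', 'salty', 'cloud'] (min_width=15, slack=0)
Line 2: ['corn', 'display'] (min_width=12, slack=3)
Line 3: ['milk', 'system'] (min_width=11, slack=4)
Line 4: ['rice', 'table'] (min_width=10, slack=5)
Line 5: ['everything', 'and'] (min_width=14, slack=1)
Line 6: ['computer'] (min_width=8, slack=7)
Line 7: ['morning', 'year'] (min_width=12, slack=3)
Line 8: ['the', 'high', 'sand'] (min_width=13, slack=2)
Line 9: ['this', 'yellow', 'one'] (min_width=15, slack=0)
Line 10: ['understand'] (min_width=10, slack=5)
Line 11: ['light', 'standard'] (min_width=14, slack=1)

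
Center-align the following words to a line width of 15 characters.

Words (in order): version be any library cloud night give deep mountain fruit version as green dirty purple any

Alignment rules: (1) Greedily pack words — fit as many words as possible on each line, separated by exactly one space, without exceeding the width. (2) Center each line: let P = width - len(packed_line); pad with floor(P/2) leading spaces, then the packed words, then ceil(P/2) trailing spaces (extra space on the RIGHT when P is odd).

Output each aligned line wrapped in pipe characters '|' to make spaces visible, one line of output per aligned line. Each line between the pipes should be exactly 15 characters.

Answer: |version be any |
| library cloud |
|night give deep|
|mountain fruit |
|  version as   |
|  green dirty  |
|  purple any   |

Derivation:
Line 1: ['version', 'be', 'any'] (min_width=14, slack=1)
Line 2: ['library', 'cloud'] (min_width=13, slack=2)
Line 3: ['night', 'give', 'deep'] (min_width=15, slack=0)
Line 4: ['mountain', 'fruit'] (min_width=14, slack=1)
Line 5: ['version', 'as'] (min_width=10, slack=5)
Line 6: ['green', 'dirty'] (min_width=11, slack=4)
Line 7: ['purple', 'any'] (min_width=10, slack=5)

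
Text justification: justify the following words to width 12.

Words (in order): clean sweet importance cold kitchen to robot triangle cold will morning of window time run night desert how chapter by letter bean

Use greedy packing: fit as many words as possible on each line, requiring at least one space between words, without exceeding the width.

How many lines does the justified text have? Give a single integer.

Line 1: ['clean', 'sweet'] (min_width=11, slack=1)
Line 2: ['importance'] (min_width=10, slack=2)
Line 3: ['cold', 'kitchen'] (min_width=12, slack=0)
Line 4: ['to', 'robot'] (min_width=8, slack=4)
Line 5: ['triangle'] (min_width=8, slack=4)
Line 6: ['cold', 'will'] (min_width=9, slack=3)
Line 7: ['morning', 'of'] (min_width=10, slack=2)
Line 8: ['window', 'time'] (min_width=11, slack=1)
Line 9: ['run', 'night'] (min_width=9, slack=3)
Line 10: ['desert', 'how'] (min_width=10, slack=2)
Line 11: ['chapter', 'by'] (min_width=10, slack=2)
Line 12: ['letter', 'bean'] (min_width=11, slack=1)
Total lines: 12

Answer: 12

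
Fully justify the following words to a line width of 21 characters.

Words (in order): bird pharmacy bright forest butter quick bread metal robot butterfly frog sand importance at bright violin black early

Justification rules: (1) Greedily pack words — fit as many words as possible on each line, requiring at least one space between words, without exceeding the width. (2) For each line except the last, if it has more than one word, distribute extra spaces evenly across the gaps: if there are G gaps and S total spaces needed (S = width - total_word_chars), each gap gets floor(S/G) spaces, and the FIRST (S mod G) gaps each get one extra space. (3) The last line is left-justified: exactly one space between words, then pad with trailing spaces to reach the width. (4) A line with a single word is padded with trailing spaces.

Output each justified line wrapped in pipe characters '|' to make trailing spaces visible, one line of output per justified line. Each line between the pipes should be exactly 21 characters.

Line 1: ['bird', 'pharmacy', 'bright'] (min_width=20, slack=1)
Line 2: ['forest', 'butter', 'quick'] (min_width=19, slack=2)
Line 3: ['bread', 'metal', 'robot'] (min_width=17, slack=4)
Line 4: ['butterfly', 'frog', 'sand'] (min_width=19, slack=2)
Line 5: ['importance', 'at', 'bright'] (min_width=20, slack=1)
Line 6: ['violin', 'black', 'early'] (min_width=18, slack=3)

Answer: |bird  pharmacy bright|
|forest  butter  quick|
|bread   metal   robot|
|butterfly  frog  sand|
|importance  at bright|
|violin black early   |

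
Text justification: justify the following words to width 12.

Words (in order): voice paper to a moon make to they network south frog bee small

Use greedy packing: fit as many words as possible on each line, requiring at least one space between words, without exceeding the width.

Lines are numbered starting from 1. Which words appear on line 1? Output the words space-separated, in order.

Answer: voice paper

Derivation:
Line 1: ['voice', 'paper'] (min_width=11, slack=1)
Line 2: ['to', 'a', 'moon'] (min_width=9, slack=3)
Line 3: ['make', 'to', 'they'] (min_width=12, slack=0)
Line 4: ['network'] (min_width=7, slack=5)
Line 5: ['south', 'frog'] (min_width=10, slack=2)
Line 6: ['bee', 'small'] (min_width=9, slack=3)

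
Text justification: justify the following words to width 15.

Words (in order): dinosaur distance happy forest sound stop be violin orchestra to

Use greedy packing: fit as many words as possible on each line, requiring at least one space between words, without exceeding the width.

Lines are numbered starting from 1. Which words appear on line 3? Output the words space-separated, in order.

Answer: forest sound

Derivation:
Line 1: ['dinosaur'] (min_width=8, slack=7)
Line 2: ['distance', 'happy'] (min_width=14, slack=1)
Line 3: ['forest', 'sound'] (min_width=12, slack=3)
Line 4: ['stop', 'be', 'violin'] (min_width=14, slack=1)
Line 5: ['orchestra', 'to'] (min_width=12, slack=3)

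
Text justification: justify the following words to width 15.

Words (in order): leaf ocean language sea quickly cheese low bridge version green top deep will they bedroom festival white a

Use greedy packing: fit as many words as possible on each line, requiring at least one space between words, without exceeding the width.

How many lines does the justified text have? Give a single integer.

Answer: 9

Derivation:
Line 1: ['leaf', 'ocean'] (min_width=10, slack=5)
Line 2: ['language', 'sea'] (min_width=12, slack=3)
Line 3: ['quickly', 'cheese'] (min_width=14, slack=1)
Line 4: ['low', 'bridge'] (min_width=10, slack=5)
Line 5: ['version', 'green'] (min_width=13, slack=2)
Line 6: ['top', 'deep', 'will'] (min_width=13, slack=2)
Line 7: ['they', 'bedroom'] (min_width=12, slack=3)
Line 8: ['festival', 'white'] (min_width=14, slack=1)
Line 9: ['a'] (min_width=1, slack=14)
Total lines: 9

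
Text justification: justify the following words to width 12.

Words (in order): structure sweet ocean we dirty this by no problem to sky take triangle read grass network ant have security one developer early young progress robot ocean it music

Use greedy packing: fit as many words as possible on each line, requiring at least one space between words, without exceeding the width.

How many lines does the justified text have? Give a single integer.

Answer: 16

Derivation:
Line 1: ['structure'] (min_width=9, slack=3)
Line 2: ['sweet', 'ocean'] (min_width=11, slack=1)
Line 3: ['we', 'dirty'] (min_width=8, slack=4)
Line 4: ['this', 'by', 'no'] (min_width=10, slack=2)
Line 5: ['problem', 'to'] (min_width=10, slack=2)
Line 6: ['sky', 'take'] (min_width=8, slack=4)
Line 7: ['triangle'] (min_width=8, slack=4)
Line 8: ['read', 'grass'] (min_width=10, slack=2)
Line 9: ['network', 'ant'] (min_width=11, slack=1)
Line 10: ['have'] (min_width=4, slack=8)
Line 11: ['security', 'one'] (min_width=12, slack=0)
Line 12: ['developer'] (min_width=9, slack=3)
Line 13: ['early', 'young'] (min_width=11, slack=1)
Line 14: ['progress'] (min_width=8, slack=4)
Line 15: ['robot', 'ocean'] (min_width=11, slack=1)
Line 16: ['it', 'music'] (min_width=8, slack=4)
Total lines: 16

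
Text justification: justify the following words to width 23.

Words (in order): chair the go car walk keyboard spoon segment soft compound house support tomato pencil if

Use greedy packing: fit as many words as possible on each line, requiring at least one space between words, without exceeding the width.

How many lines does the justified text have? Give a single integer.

Line 1: ['chair', 'the', 'go', 'car', 'walk'] (min_width=21, slack=2)
Line 2: ['keyboard', 'spoon', 'segment'] (min_width=22, slack=1)
Line 3: ['soft', 'compound', 'house'] (min_width=19, slack=4)
Line 4: ['support', 'tomato', 'pencil'] (min_width=21, slack=2)
Line 5: ['if'] (min_width=2, slack=21)
Total lines: 5

Answer: 5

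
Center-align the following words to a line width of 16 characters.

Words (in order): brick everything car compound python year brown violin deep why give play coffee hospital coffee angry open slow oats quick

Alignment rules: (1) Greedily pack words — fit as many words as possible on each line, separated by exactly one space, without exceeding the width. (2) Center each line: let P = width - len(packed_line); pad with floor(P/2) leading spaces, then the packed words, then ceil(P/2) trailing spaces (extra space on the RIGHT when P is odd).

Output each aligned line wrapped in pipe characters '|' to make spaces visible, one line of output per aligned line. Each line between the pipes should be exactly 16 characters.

Answer: |brick everything|
|  car compound  |
|  python year   |
|  brown violin  |
| deep why give  |
|  play coffee   |
|hospital coffee |
|angry open slow |
|   oats quick   |

Derivation:
Line 1: ['brick', 'everything'] (min_width=16, slack=0)
Line 2: ['car', 'compound'] (min_width=12, slack=4)
Line 3: ['python', 'year'] (min_width=11, slack=5)
Line 4: ['brown', 'violin'] (min_width=12, slack=4)
Line 5: ['deep', 'why', 'give'] (min_width=13, slack=3)
Line 6: ['play', 'coffee'] (min_width=11, slack=5)
Line 7: ['hospital', 'coffee'] (min_width=15, slack=1)
Line 8: ['angry', 'open', 'slow'] (min_width=15, slack=1)
Line 9: ['oats', 'quick'] (min_width=10, slack=6)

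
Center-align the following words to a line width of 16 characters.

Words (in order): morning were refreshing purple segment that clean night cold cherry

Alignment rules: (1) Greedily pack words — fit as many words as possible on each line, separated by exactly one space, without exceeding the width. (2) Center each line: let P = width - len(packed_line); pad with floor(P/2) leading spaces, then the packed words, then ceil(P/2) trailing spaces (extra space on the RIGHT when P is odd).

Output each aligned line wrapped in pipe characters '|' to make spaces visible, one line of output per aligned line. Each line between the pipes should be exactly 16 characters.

Answer: |  morning were  |
|   refreshing   |
| purple segment |
|that clean night|
|  cold cherry   |

Derivation:
Line 1: ['morning', 'were'] (min_width=12, slack=4)
Line 2: ['refreshing'] (min_width=10, slack=6)
Line 3: ['purple', 'segment'] (min_width=14, slack=2)
Line 4: ['that', 'clean', 'night'] (min_width=16, slack=0)
Line 5: ['cold', 'cherry'] (min_width=11, slack=5)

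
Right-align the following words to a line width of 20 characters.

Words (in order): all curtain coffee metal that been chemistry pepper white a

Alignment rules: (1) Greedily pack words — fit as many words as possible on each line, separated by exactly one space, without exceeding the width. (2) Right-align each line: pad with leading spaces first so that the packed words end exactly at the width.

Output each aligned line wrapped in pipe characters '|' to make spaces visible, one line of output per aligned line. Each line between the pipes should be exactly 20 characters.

Answer: |  all curtain coffee|
|     metal that been|
|    chemistry pepper|
|             white a|

Derivation:
Line 1: ['all', 'curtain', 'coffee'] (min_width=18, slack=2)
Line 2: ['metal', 'that', 'been'] (min_width=15, slack=5)
Line 3: ['chemistry', 'pepper'] (min_width=16, slack=4)
Line 4: ['white', 'a'] (min_width=7, slack=13)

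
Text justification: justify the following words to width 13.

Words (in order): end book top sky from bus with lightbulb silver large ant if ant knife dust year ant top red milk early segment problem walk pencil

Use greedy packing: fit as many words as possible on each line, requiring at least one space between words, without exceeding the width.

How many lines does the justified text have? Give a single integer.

Line 1: ['end', 'book', 'top'] (min_width=12, slack=1)
Line 2: ['sky', 'from', 'bus'] (min_width=12, slack=1)
Line 3: ['with'] (min_width=4, slack=9)
Line 4: ['lightbulb'] (min_width=9, slack=4)
Line 5: ['silver', 'large'] (min_width=12, slack=1)
Line 6: ['ant', 'if', 'ant'] (min_width=10, slack=3)
Line 7: ['knife', 'dust'] (min_width=10, slack=3)
Line 8: ['year', 'ant', 'top'] (min_width=12, slack=1)
Line 9: ['red', 'milk'] (min_width=8, slack=5)
Line 10: ['early', 'segment'] (min_width=13, slack=0)
Line 11: ['problem', 'walk'] (min_width=12, slack=1)
Line 12: ['pencil'] (min_width=6, slack=7)
Total lines: 12

Answer: 12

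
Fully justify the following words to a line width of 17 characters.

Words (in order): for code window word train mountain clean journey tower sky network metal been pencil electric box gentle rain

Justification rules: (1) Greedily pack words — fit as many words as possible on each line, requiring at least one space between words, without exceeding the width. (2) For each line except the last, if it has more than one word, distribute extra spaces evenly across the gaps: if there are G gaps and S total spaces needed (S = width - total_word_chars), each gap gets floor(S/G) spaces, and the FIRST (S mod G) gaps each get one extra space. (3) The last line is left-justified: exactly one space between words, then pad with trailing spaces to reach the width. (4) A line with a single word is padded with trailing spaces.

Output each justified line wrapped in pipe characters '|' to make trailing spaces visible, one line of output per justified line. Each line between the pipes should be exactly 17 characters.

Line 1: ['for', 'code', 'window'] (min_width=15, slack=2)
Line 2: ['word', 'train'] (min_width=10, slack=7)
Line 3: ['mountain', 'clean'] (min_width=14, slack=3)
Line 4: ['journey', 'tower', 'sky'] (min_width=17, slack=0)
Line 5: ['network', 'metal'] (min_width=13, slack=4)
Line 6: ['been', 'pencil'] (min_width=11, slack=6)
Line 7: ['electric', 'box'] (min_width=12, slack=5)
Line 8: ['gentle', 'rain'] (min_width=11, slack=6)

Answer: |for  code  window|
|word        train|
|mountain    clean|
|journey tower sky|
|network     metal|
|been       pencil|
|electric      box|
|gentle rain      |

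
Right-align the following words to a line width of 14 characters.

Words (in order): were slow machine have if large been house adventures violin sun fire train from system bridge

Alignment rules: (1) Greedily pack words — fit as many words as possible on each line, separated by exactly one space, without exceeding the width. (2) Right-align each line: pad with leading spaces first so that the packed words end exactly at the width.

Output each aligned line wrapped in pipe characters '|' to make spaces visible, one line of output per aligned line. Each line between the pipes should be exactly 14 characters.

Answer: |     were slow|
|  machine have|
| if large been|
|         house|
|    adventures|
|    violin sun|
|    fire train|
|   from system|
|        bridge|

Derivation:
Line 1: ['were', 'slow'] (min_width=9, slack=5)
Line 2: ['machine', 'have'] (min_width=12, slack=2)
Line 3: ['if', 'large', 'been'] (min_width=13, slack=1)
Line 4: ['house'] (min_width=5, slack=9)
Line 5: ['adventures'] (min_width=10, slack=4)
Line 6: ['violin', 'sun'] (min_width=10, slack=4)
Line 7: ['fire', 'train'] (min_width=10, slack=4)
Line 8: ['from', 'system'] (min_width=11, slack=3)
Line 9: ['bridge'] (min_width=6, slack=8)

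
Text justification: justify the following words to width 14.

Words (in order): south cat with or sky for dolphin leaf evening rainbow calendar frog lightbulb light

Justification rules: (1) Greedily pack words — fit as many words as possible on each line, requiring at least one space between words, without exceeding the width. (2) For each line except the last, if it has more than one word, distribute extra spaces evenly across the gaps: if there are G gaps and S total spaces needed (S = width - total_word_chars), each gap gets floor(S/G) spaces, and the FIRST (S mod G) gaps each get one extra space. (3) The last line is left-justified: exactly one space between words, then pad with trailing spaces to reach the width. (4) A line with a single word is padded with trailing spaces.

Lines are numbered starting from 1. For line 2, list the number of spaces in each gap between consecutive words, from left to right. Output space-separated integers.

Answer: 3 3

Derivation:
Line 1: ['south', 'cat', 'with'] (min_width=14, slack=0)
Line 2: ['or', 'sky', 'for'] (min_width=10, slack=4)
Line 3: ['dolphin', 'leaf'] (min_width=12, slack=2)
Line 4: ['evening'] (min_width=7, slack=7)
Line 5: ['rainbow'] (min_width=7, slack=7)
Line 6: ['calendar', 'frog'] (min_width=13, slack=1)
Line 7: ['lightbulb'] (min_width=9, slack=5)
Line 8: ['light'] (min_width=5, slack=9)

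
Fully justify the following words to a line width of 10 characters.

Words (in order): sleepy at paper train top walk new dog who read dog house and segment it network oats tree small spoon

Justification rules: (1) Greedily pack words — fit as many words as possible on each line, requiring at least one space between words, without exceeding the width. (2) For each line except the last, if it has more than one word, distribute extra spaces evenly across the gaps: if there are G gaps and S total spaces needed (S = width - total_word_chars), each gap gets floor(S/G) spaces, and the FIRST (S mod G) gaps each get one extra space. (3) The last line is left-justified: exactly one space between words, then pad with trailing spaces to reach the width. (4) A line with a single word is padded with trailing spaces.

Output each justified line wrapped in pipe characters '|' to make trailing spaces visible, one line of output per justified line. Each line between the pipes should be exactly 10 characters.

Line 1: ['sleepy', 'at'] (min_width=9, slack=1)
Line 2: ['paper'] (min_width=5, slack=5)
Line 3: ['train', 'top'] (min_width=9, slack=1)
Line 4: ['walk', 'new'] (min_width=8, slack=2)
Line 5: ['dog', 'who'] (min_width=7, slack=3)
Line 6: ['read', 'dog'] (min_width=8, slack=2)
Line 7: ['house', 'and'] (min_width=9, slack=1)
Line 8: ['segment', 'it'] (min_width=10, slack=0)
Line 9: ['network'] (min_width=7, slack=3)
Line 10: ['oats', 'tree'] (min_width=9, slack=1)
Line 11: ['small'] (min_width=5, slack=5)
Line 12: ['spoon'] (min_width=5, slack=5)

Answer: |sleepy  at|
|paper     |
|train  top|
|walk   new|
|dog    who|
|read   dog|
|house  and|
|segment it|
|network   |
|oats  tree|
|small     |
|spoon     |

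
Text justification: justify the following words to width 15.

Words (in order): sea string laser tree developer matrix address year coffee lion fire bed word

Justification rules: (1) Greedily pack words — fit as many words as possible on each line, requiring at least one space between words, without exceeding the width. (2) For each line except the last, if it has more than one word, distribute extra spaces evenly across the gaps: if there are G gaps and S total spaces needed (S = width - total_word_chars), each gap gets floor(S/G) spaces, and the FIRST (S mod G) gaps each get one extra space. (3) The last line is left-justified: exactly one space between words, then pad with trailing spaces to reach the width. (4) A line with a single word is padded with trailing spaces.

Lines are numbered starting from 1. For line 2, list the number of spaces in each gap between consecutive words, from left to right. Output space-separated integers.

Line 1: ['sea', 'string'] (min_width=10, slack=5)
Line 2: ['laser', 'tree'] (min_width=10, slack=5)
Line 3: ['developer'] (min_width=9, slack=6)
Line 4: ['matrix', 'address'] (min_width=14, slack=1)
Line 5: ['year', 'coffee'] (min_width=11, slack=4)
Line 6: ['lion', 'fire', 'bed'] (min_width=13, slack=2)
Line 7: ['word'] (min_width=4, slack=11)

Answer: 6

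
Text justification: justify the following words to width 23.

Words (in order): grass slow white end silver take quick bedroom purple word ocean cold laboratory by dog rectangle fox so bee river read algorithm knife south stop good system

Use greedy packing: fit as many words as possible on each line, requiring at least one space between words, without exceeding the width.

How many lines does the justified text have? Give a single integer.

Line 1: ['grass', 'slow', 'white', 'end'] (min_width=20, slack=3)
Line 2: ['silver', 'take', 'quick'] (min_width=17, slack=6)
Line 3: ['bedroom', 'purple', 'word'] (min_width=19, slack=4)
Line 4: ['ocean', 'cold', 'laboratory'] (min_width=21, slack=2)
Line 5: ['by', 'dog', 'rectangle', 'fox', 'so'] (min_width=23, slack=0)
Line 6: ['bee', 'river', 'read'] (min_width=14, slack=9)
Line 7: ['algorithm', 'knife', 'south'] (min_width=21, slack=2)
Line 8: ['stop', 'good', 'system'] (min_width=16, slack=7)
Total lines: 8

Answer: 8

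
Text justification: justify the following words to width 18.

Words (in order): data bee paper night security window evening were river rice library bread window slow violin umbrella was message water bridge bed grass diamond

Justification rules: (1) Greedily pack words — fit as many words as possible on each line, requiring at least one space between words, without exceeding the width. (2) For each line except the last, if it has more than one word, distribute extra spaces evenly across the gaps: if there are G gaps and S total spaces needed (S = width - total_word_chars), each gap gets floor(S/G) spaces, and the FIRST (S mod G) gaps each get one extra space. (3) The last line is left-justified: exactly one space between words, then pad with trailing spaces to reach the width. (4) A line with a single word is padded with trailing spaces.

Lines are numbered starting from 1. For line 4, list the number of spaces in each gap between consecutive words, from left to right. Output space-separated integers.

Answer: 3 2

Derivation:
Line 1: ['data', 'bee', 'paper'] (min_width=14, slack=4)
Line 2: ['night', 'security'] (min_width=14, slack=4)
Line 3: ['window', 'evening'] (min_width=14, slack=4)
Line 4: ['were', 'river', 'rice'] (min_width=15, slack=3)
Line 5: ['library', 'bread'] (min_width=13, slack=5)
Line 6: ['window', 'slow', 'violin'] (min_width=18, slack=0)
Line 7: ['umbrella', 'was'] (min_width=12, slack=6)
Line 8: ['message', 'water'] (min_width=13, slack=5)
Line 9: ['bridge', 'bed', 'grass'] (min_width=16, slack=2)
Line 10: ['diamond'] (min_width=7, slack=11)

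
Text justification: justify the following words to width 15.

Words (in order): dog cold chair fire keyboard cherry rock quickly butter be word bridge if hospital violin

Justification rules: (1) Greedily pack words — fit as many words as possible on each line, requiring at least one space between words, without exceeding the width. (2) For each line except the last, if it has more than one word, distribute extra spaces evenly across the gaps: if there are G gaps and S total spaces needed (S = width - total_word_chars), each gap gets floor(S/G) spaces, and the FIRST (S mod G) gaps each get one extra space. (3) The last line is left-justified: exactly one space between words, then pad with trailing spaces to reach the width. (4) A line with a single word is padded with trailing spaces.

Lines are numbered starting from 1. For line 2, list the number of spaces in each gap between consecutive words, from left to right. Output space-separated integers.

Answer: 3

Derivation:
Line 1: ['dog', 'cold', 'chair'] (min_width=14, slack=1)
Line 2: ['fire', 'keyboard'] (min_width=13, slack=2)
Line 3: ['cherry', 'rock'] (min_width=11, slack=4)
Line 4: ['quickly', 'butter'] (min_width=14, slack=1)
Line 5: ['be', 'word', 'bridge'] (min_width=14, slack=1)
Line 6: ['if', 'hospital'] (min_width=11, slack=4)
Line 7: ['violin'] (min_width=6, slack=9)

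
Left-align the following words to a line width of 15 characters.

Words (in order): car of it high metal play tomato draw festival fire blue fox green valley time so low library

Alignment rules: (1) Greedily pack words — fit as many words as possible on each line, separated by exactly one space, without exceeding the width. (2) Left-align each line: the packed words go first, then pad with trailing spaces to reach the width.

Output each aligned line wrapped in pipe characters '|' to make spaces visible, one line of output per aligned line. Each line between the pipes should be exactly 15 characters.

Line 1: ['car', 'of', 'it', 'high'] (min_width=14, slack=1)
Line 2: ['metal', 'play'] (min_width=10, slack=5)
Line 3: ['tomato', 'draw'] (min_width=11, slack=4)
Line 4: ['festival', 'fire'] (min_width=13, slack=2)
Line 5: ['blue', 'fox', 'green'] (min_width=14, slack=1)
Line 6: ['valley', 'time', 'so'] (min_width=14, slack=1)
Line 7: ['low', 'library'] (min_width=11, slack=4)

Answer: |car of it high |
|metal play     |
|tomato draw    |
|festival fire  |
|blue fox green |
|valley time so |
|low library    |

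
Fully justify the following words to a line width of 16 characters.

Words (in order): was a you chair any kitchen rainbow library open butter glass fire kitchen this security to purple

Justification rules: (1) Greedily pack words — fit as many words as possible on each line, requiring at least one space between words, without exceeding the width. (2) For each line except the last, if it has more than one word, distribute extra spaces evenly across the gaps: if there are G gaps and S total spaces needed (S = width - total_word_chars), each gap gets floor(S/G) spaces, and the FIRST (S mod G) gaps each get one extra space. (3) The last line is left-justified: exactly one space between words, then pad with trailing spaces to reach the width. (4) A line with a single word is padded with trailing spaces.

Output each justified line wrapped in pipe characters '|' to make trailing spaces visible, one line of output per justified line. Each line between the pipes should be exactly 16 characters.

Line 1: ['was', 'a', 'you', 'chair'] (min_width=15, slack=1)
Line 2: ['any', 'kitchen'] (min_width=11, slack=5)
Line 3: ['rainbow', 'library'] (min_width=15, slack=1)
Line 4: ['open', 'butter'] (min_width=11, slack=5)
Line 5: ['glass', 'fire'] (min_width=10, slack=6)
Line 6: ['kitchen', 'this'] (min_width=12, slack=4)
Line 7: ['security', 'to'] (min_width=11, slack=5)
Line 8: ['purple'] (min_width=6, slack=10)

Answer: |was  a you chair|
|any      kitchen|
|rainbow  library|
|open      butter|
|glass       fire|
|kitchen     this|
|security      to|
|purple          |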